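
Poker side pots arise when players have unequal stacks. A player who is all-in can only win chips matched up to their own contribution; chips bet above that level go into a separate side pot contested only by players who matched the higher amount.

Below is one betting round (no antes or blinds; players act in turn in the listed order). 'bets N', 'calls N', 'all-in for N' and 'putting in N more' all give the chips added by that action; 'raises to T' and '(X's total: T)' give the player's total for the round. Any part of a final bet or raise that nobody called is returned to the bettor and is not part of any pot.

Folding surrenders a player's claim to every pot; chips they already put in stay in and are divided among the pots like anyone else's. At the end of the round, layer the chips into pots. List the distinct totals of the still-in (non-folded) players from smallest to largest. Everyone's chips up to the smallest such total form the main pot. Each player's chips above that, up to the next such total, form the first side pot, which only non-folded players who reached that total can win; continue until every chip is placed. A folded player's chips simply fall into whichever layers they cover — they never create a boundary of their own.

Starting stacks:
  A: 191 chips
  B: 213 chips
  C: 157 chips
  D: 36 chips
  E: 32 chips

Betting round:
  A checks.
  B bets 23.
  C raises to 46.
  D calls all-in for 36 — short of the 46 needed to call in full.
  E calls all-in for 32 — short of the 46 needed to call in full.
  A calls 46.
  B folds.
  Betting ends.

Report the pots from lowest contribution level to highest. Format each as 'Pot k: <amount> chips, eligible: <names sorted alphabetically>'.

Pot 1: 151 chips, eligible: A, C, D, E
Pot 2: 12 chips, eligible: A, C, D
Pot 3: 20 chips, eligible: A, C

Derivation:
Contributions: A=46, B=23, C=46, D=36, E=32
Folded: B
Pot levels (distinct totals of non-folded players): 32, 36, 46
Layer 1-32: A 32 + B 23 + C 32 + D 32 + E 32 = 151 chips; eligible A, C, D, E
Layer 33-36: 4 each from A, C, D = 4*3 = 12 chips; eligible A, C, D
Layer 37-46: 10 each from A, C = 10*2 = 20 chips; eligible A, C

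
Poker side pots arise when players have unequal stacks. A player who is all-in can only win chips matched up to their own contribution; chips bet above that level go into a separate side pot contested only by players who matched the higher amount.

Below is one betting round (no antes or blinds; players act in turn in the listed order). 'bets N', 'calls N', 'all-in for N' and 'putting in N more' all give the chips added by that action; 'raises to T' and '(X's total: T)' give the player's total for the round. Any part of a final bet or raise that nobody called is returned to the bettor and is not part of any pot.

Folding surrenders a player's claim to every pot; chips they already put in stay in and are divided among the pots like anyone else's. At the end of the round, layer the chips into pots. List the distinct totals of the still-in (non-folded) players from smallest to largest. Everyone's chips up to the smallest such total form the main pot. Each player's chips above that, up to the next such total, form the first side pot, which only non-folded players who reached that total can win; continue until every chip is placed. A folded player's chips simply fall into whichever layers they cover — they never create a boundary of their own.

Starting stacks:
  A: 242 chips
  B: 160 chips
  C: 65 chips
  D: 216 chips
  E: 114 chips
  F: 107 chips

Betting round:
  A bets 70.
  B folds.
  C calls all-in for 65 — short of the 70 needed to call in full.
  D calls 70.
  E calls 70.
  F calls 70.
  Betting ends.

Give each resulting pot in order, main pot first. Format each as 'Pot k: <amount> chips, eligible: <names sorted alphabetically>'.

Contributions: A=70, C=65, D=70, E=70, F=70
Folded: B
Pot levels (distinct totals of non-folded players): 65, 70
Layer 1-65: 65 each from A, C, D, E, F = 65*5 = 325 chips; eligible A, C, D, E, F
Layer 66-70: 5 each from A, D, E, F = 5*4 = 20 chips; eligible A, D, E, F

Pot 1: 325 chips, eligible: A, C, D, E, F
Pot 2: 20 chips, eligible: A, D, E, F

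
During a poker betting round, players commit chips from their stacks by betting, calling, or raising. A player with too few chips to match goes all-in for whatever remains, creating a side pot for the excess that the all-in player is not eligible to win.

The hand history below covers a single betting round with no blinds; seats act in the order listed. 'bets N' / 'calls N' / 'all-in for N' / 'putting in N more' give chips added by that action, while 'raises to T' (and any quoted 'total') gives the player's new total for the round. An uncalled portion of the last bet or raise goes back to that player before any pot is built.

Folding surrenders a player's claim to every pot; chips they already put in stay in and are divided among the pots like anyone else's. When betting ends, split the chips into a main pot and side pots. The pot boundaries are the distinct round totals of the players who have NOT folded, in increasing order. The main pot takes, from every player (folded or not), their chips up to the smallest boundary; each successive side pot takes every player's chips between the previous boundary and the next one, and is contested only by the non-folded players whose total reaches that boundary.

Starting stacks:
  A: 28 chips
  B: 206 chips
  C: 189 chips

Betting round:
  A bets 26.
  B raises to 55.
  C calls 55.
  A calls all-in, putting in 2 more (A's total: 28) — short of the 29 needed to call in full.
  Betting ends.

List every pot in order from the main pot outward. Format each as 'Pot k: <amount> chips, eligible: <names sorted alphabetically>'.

Contributions: A=28, B=55, C=55
Pot levels (distinct totals of non-folded players): 28, 55
Layer 1-28: 28 each from A, B, C = 28*3 = 84 chips; eligible A, B, C
Layer 29-55: 27 each from B, C = 27*2 = 54 chips; eligible B, C

Pot 1: 84 chips, eligible: A, B, C
Pot 2: 54 chips, eligible: B, C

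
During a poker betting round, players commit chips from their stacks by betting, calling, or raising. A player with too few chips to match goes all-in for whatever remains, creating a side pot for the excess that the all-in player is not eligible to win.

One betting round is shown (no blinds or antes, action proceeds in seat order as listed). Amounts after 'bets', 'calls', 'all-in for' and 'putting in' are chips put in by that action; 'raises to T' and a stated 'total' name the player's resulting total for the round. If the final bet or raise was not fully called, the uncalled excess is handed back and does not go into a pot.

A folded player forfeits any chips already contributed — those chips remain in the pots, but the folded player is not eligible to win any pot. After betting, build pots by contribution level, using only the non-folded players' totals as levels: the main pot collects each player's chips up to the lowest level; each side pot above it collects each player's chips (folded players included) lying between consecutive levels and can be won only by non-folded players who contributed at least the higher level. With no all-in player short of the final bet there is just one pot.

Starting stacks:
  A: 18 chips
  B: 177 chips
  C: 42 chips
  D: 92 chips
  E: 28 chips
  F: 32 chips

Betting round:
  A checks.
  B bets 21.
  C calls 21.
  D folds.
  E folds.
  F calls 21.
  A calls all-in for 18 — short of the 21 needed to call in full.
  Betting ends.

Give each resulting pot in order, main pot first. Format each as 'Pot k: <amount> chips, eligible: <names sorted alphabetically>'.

Contributions: A=18, B=21, C=21, F=21
Folded: D, E
Pot levels (distinct totals of non-folded players): 18, 21
Layer 1-18: 18 each from A, B, C, F = 18*4 = 72 chips; eligible A, B, C, F
Layer 19-21: 3 each from B, C, F = 3*3 = 9 chips; eligible B, C, F

Pot 1: 72 chips, eligible: A, B, C, F
Pot 2: 9 chips, eligible: B, C, F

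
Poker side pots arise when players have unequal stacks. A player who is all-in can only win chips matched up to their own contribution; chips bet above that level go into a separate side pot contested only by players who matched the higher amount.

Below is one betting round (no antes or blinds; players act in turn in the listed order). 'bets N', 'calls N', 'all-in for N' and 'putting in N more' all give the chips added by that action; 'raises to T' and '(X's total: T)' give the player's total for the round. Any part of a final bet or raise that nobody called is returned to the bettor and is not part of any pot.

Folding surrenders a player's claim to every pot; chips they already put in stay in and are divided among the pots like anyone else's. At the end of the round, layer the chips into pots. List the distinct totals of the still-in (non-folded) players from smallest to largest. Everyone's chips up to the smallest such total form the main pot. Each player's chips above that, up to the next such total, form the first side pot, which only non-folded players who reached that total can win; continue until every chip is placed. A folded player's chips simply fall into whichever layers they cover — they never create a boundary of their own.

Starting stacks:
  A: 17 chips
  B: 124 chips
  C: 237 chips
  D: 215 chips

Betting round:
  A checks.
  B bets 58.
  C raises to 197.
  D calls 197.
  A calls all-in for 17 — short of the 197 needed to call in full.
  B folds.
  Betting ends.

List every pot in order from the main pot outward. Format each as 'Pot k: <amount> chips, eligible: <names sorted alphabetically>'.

Contributions: A=17, B=58, C=197, D=197
Folded: B
Pot levels (distinct totals of non-folded players): 17, 197
Layer 1-17: 17 each from A, B, C, D = 17*4 = 68 chips; eligible A, C, D
Layer 18-197: B 41 + C 180 + D 180 = 401 chips; eligible C, D

Pot 1: 68 chips, eligible: A, C, D
Pot 2: 401 chips, eligible: C, D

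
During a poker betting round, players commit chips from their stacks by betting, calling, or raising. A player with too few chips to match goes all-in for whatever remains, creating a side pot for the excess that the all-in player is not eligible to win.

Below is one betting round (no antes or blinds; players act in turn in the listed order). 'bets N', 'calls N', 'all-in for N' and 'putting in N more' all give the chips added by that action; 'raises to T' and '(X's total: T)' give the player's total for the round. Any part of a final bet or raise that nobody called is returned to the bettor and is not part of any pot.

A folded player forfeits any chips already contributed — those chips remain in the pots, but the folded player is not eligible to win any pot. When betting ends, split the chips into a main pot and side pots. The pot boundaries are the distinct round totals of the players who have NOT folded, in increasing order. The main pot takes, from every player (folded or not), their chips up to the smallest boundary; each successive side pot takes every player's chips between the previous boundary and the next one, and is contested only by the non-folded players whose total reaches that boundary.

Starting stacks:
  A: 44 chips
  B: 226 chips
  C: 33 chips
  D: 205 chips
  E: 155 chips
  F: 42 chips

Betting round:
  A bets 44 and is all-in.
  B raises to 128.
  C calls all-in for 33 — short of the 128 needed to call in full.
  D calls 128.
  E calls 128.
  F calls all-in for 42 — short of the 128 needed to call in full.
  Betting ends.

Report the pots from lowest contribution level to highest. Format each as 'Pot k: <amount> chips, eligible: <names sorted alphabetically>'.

Contributions: A=44, B=128, C=33, D=128, E=128, F=42
Pot levels (distinct totals of non-folded players): 33, 42, 44, 128
Layer 1-33: 33 each from A, B, C, D, E, F = 33*6 = 198 chips; eligible A, B, C, D, E, F
Layer 34-42: 9 each from A, B, D, E, F = 9*5 = 45 chips; eligible A, B, D, E, F
Layer 43-44: 2 each from A, B, D, E = 2*4 = 8 chips; eligible A, B, D, E
Layer 45-128: 84 each from B, D, E = 84*3 = 252 chips; eligible B, D, E

Pot 1: 198 chips, eligible: A, B, C, D, E, F
Pot 2: 45 chips, eligible: A, B, D, E, F
Pot 3: 8 chips, eligible: A, B, D, E
Pot 4: 252 chips, eligible: B, D, E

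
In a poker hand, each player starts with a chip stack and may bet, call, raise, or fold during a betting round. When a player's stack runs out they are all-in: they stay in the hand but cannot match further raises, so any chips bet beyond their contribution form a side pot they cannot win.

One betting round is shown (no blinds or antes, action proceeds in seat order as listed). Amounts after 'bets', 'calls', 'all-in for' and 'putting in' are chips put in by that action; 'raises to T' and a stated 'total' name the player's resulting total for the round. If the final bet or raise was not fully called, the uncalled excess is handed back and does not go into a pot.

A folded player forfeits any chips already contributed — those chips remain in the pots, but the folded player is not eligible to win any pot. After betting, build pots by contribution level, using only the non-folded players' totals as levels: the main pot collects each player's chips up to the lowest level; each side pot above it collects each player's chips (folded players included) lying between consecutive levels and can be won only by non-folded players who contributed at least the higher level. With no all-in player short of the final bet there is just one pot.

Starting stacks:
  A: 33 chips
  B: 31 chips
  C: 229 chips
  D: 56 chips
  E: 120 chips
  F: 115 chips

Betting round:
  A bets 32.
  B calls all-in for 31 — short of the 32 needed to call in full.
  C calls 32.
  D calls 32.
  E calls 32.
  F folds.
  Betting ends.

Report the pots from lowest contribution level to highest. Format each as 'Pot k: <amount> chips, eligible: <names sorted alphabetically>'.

Contributions: A=32, B=31, C=32, D=32, E=32
Folded: F
Pot levels (distinct totals of non-folded players): 31, 32
Layer 1-31: 31 each from A, B, C, D, E = 31*5 = 155 chips; eligible A, B, C, D, E
Layer 32-32: 1 each from A, C, D, E = 1*4 = 4 chips; eligible A, C, D, E

Pot 1: 155 chips, eligible: A, B, C, D, E
Pot 2: 4 chips, eligible: A, C, D, E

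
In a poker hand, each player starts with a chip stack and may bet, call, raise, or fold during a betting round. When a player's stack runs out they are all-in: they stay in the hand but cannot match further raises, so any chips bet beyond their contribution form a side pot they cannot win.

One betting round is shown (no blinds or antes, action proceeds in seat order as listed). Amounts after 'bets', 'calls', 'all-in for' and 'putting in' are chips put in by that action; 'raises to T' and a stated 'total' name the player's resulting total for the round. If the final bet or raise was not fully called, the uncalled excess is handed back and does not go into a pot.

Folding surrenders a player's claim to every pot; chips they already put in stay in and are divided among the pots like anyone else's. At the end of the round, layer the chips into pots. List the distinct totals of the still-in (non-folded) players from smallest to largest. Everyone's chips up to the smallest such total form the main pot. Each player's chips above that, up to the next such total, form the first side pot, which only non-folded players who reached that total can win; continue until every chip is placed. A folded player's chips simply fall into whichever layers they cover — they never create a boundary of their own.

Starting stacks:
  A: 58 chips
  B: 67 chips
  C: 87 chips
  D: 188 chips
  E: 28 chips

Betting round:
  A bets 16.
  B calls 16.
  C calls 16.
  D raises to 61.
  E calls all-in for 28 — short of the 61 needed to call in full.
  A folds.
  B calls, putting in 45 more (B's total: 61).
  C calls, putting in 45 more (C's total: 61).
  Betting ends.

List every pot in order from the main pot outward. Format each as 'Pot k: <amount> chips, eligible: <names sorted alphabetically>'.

Pot 1: 128 chips, eligible: B, C, D, E
Pot 2: 99 chips, eligible: B, C, D

Derivation:
Contributions: A=16, B=61, C=61, D=61, E=28
Folded: A
Pot levels (distinct totals of non-folded players): 28, 61
Layer 1-28: A 16 + B 28 + C 28 + D 28 + E 28 = 128 chips; eligible B, C, D, E
Layer 29-61: 33 each from B, C, D = 33*3 = 99 chips; eligible B, C, D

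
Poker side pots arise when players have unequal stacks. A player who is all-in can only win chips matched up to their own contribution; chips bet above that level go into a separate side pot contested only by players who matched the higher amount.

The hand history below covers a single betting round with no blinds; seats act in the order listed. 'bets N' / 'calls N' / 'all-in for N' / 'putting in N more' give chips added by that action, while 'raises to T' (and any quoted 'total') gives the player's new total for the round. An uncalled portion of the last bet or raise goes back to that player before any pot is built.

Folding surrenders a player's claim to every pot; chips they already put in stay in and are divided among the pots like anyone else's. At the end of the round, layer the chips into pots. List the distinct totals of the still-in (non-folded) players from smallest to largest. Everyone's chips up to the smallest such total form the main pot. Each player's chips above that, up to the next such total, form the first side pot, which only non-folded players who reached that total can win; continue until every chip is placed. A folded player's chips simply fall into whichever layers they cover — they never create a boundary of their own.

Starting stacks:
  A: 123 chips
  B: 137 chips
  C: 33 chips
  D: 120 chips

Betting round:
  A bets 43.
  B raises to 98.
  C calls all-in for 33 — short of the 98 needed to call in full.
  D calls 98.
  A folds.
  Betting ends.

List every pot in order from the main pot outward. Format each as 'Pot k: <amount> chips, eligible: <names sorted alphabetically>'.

Contributions: A=43, B=98, C=33, D=98
Folded: A
Pot levels (distinct totals of non-folded players): 33, 98
Layer 1-33: 33 each from A, B, C, D = 33*4 = 132 chips; eligible B, C, D
Layer 34-98: A 10 + B 65 + D 65 = 140 chips; eligible B, D

Pot 1: 132 chips, eligible: B, C, D
Pot 2: 140 chips, eligible: B, D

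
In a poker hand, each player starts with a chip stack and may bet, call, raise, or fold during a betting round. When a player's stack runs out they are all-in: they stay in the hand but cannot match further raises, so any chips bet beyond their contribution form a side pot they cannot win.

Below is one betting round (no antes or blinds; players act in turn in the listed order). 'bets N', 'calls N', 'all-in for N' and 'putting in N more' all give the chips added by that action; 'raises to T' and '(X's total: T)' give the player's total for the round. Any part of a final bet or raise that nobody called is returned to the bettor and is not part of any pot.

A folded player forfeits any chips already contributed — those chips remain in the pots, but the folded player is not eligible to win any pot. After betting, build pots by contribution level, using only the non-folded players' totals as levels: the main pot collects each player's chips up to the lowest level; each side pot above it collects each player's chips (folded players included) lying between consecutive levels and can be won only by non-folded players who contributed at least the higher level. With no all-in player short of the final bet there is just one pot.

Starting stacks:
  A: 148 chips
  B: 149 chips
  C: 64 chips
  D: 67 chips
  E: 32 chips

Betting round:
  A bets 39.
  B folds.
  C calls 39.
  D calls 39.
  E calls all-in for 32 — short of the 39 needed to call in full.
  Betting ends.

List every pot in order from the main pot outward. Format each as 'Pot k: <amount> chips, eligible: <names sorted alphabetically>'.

Contributions: A=39, C=39, D=39, E=32
Folded: B
Pot levels (distinct totals of non-folded players): 32, 39
Layer 1-32: 32 each from A, C, D, E = 32*4 = 128 chips; eligible A, C, D, E
Layer 33-39: 7 each from A, C, D = 7*3 = 21 chips; eligible A, C, D

Pot 1: 128 chips, eligible: A, C, D, E
Pot 2: 21 chips, eligible: A, C, D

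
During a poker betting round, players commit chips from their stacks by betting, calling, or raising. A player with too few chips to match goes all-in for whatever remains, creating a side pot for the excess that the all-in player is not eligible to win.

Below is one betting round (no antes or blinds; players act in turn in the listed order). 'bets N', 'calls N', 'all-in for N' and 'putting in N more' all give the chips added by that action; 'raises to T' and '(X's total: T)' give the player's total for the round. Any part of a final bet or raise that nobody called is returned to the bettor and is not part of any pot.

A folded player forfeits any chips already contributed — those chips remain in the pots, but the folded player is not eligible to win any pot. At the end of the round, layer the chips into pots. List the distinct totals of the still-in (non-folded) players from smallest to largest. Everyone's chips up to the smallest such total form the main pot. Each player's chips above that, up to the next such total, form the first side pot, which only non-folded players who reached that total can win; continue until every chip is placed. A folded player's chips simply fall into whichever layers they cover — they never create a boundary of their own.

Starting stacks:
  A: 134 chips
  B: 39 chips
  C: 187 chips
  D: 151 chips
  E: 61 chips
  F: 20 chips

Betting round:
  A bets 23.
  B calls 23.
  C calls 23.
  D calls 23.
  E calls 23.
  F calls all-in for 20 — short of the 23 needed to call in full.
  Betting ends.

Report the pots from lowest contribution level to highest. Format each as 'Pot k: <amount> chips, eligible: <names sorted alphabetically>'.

Pot 1: 120 chips, eligible: A, B, C, D, E, F
Pot 2: 15 chips, eligible: A, B, C, D, E

Derivation:
Contributions: A=23, B=23, C=23, D=23, E=23, F=20
Pot levels (distinct totals of non-folded players): 20, 23
Layer 1-20: 20 each from A, B, C, D, E, F = 20*6 = 120 chips; eligible A, B, C, D, E, F
Layer 21-23: 3 each from A, B, C, D, E = 3*5 = 15 chips; eligible A, B, C, D, E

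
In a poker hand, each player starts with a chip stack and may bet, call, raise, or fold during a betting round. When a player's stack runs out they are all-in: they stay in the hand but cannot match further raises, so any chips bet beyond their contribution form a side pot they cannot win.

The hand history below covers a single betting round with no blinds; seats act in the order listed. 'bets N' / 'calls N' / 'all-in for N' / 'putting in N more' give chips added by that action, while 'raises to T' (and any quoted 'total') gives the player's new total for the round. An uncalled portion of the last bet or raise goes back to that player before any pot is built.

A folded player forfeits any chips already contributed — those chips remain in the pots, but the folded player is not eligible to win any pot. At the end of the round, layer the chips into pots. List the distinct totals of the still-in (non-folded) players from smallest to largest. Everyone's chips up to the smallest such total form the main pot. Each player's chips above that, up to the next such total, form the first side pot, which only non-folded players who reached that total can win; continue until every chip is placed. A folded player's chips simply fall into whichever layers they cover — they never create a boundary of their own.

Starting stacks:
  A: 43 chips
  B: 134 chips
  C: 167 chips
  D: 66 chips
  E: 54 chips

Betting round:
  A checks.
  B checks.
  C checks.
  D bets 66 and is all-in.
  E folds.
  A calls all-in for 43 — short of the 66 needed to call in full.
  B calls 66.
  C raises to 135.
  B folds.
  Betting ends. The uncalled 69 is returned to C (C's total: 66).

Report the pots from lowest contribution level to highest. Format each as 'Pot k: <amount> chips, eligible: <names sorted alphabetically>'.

Contributions (after 69 returned to C): A=43, B=66, C=66, D=66
Folded: B, E
Pot levels (distinct totals of non-folded players): 43, 66
Layer 1-43: 43 each from A, B, C, D = 43*4 = 172 chips; eligible A, C, D
Layer 44-66: 23 each from B, C, D = 23*3 = 69 chips; eligible C, D

Pot 1: 172 chips, eligible: A, C, D
Pot 2: 69 chips, eligible: C, D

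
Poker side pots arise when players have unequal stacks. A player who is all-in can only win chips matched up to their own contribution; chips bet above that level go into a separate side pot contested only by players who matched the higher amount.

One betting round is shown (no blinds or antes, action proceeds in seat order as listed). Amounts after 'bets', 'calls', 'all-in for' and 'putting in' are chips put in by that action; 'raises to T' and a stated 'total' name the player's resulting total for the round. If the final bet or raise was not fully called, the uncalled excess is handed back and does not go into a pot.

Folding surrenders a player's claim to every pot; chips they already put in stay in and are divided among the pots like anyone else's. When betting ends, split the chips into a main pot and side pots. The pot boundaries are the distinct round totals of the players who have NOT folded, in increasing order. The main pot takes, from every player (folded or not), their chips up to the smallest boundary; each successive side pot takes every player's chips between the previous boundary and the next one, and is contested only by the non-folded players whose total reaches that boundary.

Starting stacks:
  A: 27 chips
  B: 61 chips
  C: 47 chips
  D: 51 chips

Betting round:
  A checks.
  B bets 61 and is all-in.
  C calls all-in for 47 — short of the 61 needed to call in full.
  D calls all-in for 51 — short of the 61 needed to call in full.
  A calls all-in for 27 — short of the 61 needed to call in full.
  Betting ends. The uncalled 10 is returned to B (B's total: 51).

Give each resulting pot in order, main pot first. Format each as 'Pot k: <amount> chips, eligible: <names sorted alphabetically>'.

Contributions (after 10 returned to B): A=27, B=51, C=47, D=51
Pot levels (distinct totals of non-folded players): 27, 47, 51
Layer 1-27: 27 each from A, B, C, D = 27*4 = 108 chips; eligible A, B, C, D
Layer 28-47: 20 each from B, C, D = 20*3 = 60 chips; eligible B, C, D
Layer 48-51: 4 each from B, D = 4*2 = 8 chips; eligible B, D

Pot 1: 108 chips, eligible: A, B, C, D
Pot 2: 60 chips, eligible: B, C, D
Pot 3: 8 chips, eligible: B, D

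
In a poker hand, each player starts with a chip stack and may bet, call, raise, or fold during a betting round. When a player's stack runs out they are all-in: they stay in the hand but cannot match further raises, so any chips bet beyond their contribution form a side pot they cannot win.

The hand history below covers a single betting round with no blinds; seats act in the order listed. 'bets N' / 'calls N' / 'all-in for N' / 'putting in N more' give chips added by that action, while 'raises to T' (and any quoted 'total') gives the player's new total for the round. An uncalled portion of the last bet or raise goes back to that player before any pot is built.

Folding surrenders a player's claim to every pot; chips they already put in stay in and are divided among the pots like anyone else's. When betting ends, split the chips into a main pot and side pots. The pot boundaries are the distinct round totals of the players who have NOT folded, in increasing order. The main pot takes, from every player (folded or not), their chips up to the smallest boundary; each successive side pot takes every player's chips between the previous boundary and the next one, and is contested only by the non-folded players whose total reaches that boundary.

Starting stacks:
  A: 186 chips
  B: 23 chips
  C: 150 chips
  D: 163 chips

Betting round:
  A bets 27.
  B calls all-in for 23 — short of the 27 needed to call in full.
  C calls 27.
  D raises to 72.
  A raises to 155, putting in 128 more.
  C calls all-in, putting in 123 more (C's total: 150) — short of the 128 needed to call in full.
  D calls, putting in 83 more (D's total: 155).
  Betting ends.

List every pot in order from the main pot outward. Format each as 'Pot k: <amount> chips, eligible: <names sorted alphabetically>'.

Contributions: A=155, B=23, C=150, D=155
Pot levels (distinct totals of non-folded players): 23, 150, 155
Layer 1-23: 23 each from A, B, C, D = 23*4 = 92 chips; eligible A, B, C, D
Layer 24-150: 127 each from A, C, D = 127*3 = 381 chips; eligible A, C, D
Layer 151-155: 5 each from A, D = 5*2 = 10 chips; eligible A, D

Pot 1: 92 chips, eligible: A, B, C, D
Pot 2: 381 chips, eligible: A, C, D
Pot 3: 10 chips, eligible: A, D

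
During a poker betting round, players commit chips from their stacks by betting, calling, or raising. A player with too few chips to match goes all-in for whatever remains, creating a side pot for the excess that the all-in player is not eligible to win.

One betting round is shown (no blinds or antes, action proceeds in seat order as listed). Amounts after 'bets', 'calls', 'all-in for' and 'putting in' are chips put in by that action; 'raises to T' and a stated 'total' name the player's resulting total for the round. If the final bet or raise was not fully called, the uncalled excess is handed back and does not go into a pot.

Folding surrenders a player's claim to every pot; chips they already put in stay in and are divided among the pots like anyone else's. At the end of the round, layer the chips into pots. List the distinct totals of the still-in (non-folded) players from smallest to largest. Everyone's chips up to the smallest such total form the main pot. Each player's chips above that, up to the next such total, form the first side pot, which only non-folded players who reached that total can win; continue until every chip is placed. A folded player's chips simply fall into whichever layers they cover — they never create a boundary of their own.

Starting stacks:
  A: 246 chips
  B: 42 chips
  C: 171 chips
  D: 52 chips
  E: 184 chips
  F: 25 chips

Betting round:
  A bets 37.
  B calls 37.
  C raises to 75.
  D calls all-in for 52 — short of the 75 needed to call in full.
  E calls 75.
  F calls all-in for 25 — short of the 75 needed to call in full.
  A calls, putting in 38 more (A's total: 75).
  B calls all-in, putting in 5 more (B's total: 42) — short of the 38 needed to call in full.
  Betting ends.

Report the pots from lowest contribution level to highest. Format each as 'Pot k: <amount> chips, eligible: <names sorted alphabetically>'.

Pot 1: 150 chips, eligible: A, B, C, D, E, F
Pot 2: 85 chips, eligible: A, B, C, D, E
Pot 3: 40 chips, eligible: A, C, D, E
Pot 4: 69 chips, eligible: A, C, E

Derivation:
Contributions: A=75, B=42, C=75, D=52, E=75, F=25
Pot levels (distinct totals of non-folded players): 25, 42, 52, 75
Layer 1-25: 25 each from A, B, C, D, E, F = 25*6 = 150 chips; eligible A, B, C, D, E, F
Layer 26-42: 17 each from A, B, C, D, E = 17*5 = 85 chips; eligible A, B, C, D, E
Layer 43-52: 10 each from A, C, D, E = 10*4 = 40 chips; eligible A, C, D, E
Layer 53-75: 23 each from A, C, E = 23*3 = 69 chips; eligible A, C, E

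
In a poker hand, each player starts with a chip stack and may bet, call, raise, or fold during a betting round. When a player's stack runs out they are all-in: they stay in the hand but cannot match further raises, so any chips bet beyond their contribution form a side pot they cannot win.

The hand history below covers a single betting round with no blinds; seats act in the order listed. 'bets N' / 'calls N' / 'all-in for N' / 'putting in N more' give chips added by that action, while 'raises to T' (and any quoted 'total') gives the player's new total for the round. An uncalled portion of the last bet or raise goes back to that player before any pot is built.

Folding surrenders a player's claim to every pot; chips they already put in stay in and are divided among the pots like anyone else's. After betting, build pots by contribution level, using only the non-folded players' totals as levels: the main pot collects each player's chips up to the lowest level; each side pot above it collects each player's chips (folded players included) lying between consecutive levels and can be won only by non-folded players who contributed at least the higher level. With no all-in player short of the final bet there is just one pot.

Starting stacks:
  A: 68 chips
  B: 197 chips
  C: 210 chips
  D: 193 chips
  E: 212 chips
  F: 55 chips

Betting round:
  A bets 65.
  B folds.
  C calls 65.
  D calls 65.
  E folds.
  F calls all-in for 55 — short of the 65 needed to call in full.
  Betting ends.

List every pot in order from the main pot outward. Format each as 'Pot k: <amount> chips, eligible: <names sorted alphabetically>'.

Pot 1: 220 chips, eligible: A, C, D, F
Pot 2: 30 chips, eligible: A, C, D

Derivation:
Contributions: A=65, C=65, D=65, F=55
Folded: B, E
Pot levels (distinct totals of non-folded players): 55, 65
Layer 1-55: 55 each from A, C, D, F = 55*4 = 220 chips; eligible A, C, D, F
Layer 56-65: 10 each from A, C, D = 10*3 = 30 chips; eligible A, C, D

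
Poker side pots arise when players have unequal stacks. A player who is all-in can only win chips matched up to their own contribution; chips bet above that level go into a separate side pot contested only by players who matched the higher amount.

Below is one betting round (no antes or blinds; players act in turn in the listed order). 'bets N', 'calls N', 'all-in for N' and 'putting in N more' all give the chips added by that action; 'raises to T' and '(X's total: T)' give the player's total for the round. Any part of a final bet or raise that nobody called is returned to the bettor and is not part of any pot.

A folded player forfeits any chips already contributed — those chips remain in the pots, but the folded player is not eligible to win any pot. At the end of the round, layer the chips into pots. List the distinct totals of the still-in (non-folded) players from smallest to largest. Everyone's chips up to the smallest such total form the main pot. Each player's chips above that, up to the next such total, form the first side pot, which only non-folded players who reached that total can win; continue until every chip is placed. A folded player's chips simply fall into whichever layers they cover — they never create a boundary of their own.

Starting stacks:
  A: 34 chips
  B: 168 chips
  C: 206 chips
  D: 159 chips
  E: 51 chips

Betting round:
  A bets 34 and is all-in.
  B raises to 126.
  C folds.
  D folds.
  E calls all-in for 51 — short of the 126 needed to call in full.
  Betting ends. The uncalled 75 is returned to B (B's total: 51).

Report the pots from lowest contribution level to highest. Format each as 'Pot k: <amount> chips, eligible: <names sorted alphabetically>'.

Pot 1: 102 chips, eligible: A, B, E
Pot 2: 34 chips, eligible: B, E

Derivation:
Contributions (after 75 returned to B): A=34, B=51, E=51
Folded: C, D
Pot levels (distinct totals of non-folded players): 34, 51
Layer 1-34: 34 each from A, B, E = 34*3 = 102 chips; eligible A, B, E
Layer 35-51: 17 each from B, E = 17*2 = 34 chips; eligible B, E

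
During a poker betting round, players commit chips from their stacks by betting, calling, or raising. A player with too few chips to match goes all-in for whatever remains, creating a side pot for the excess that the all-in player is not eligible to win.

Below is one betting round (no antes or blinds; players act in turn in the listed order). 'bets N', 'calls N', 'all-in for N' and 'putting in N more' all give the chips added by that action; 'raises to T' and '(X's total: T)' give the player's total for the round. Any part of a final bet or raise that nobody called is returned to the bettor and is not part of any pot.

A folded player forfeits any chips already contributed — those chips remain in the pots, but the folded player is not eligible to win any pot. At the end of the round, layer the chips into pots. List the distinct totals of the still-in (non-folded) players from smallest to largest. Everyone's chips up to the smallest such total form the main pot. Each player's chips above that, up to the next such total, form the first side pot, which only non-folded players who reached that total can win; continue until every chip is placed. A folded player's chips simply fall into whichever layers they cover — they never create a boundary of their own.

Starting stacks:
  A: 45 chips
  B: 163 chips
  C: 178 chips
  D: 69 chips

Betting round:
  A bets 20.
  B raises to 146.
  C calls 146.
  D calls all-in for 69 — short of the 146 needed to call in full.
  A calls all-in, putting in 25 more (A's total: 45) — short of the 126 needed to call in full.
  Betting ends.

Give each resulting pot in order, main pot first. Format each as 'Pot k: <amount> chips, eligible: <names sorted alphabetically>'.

Contributions: A=45, B=146, C=146, D=69
Pot levels (distinct totals of non-folded players): 45, 69, 146
Layer 1-45: 45 each from A, B, C, D = 45*4 = 180 chips; eligible A, B, C, D
Layer 46-69: 24 each from B, C, D = 24*3 = 72 chips; eligible B, C, D
Layer 70-146: 77 each from B, C = 77*2 = 154 chips; eligible B, C

Pot 1: 180 chips, eligible: A, B, C, D
Pot 2: 72 chips, eligible: B, C, D
Pot 3: 154 chips, eligible: B, C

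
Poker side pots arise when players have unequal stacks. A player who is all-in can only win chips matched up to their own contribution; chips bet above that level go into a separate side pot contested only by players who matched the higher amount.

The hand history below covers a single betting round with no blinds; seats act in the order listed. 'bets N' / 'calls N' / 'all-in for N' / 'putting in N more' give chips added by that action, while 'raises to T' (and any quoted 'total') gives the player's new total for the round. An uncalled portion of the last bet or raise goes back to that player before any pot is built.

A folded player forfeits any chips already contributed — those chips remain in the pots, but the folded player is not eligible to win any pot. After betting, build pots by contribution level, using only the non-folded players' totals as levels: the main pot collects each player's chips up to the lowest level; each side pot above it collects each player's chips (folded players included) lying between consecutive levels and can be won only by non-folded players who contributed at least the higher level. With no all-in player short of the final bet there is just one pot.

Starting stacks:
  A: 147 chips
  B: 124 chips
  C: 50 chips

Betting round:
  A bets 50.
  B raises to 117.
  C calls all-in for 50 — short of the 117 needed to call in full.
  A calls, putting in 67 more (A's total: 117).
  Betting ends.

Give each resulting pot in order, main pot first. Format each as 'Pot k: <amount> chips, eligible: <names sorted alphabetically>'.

Pot 1: 150 chips, eligible: A, B, C
Pot 2: 134 chips, eligible: A, B

Derivation:
Contributions: A=117, B=117, C=50
Pot levels (distinct totals of non-folded players): 50, 117
Layer 1-50: 50 each from A, B, C = 50*3 = 150 chips; eligible A, B, C
Layer 51-117: 67 each from A, B = 67*2 = 134 chips; eligible A, B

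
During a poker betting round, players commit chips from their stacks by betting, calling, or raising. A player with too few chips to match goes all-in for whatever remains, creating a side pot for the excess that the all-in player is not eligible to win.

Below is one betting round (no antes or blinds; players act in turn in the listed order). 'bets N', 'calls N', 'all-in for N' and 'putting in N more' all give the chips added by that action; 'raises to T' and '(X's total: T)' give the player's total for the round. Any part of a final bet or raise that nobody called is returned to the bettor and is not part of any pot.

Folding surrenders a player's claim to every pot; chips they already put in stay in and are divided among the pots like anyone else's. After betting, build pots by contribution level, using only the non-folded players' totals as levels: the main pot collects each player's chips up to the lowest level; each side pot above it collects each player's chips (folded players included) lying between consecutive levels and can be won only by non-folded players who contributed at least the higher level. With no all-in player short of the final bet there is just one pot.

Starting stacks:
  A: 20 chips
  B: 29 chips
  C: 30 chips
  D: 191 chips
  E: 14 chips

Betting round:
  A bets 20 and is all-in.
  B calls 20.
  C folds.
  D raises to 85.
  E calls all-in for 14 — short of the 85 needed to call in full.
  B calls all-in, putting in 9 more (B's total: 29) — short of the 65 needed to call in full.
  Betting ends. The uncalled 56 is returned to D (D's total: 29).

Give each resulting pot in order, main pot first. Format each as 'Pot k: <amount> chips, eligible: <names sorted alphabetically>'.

Pot 1: 56 chips, eligible: A, B, D, E
Pot 2: 18 chips, eligible: A, B, D
Pot 3: 18 chips, eligible: B, D

Derivation:
Contributions (after 56 returned to D): A=20, B=29, D=29, E=14
Folded: C
Pot levels (distinct totals of non-folded players): 14, 20, 29
Layer 1-14: 14 each from A, B, D, E = 14*4 = 56 chips; eligible A, B, D, E
Layer 15-20: 6 each from A, B, D = 6*3 = 18 chips; eligible A, B, D
Layer 21-29: 9 each from B, D = 9*2 = 18 chips; eligible B, D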